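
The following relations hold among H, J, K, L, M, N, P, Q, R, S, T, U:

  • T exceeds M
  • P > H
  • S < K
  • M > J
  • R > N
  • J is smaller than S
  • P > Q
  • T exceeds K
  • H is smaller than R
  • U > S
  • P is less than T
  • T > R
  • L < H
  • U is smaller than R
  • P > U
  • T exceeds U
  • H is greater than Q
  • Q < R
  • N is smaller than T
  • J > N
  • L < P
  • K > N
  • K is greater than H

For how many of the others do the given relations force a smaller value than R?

The elements the relations force below R are N, J, L, Q, S, U, H — no chain reaches any other.
That is 7.

7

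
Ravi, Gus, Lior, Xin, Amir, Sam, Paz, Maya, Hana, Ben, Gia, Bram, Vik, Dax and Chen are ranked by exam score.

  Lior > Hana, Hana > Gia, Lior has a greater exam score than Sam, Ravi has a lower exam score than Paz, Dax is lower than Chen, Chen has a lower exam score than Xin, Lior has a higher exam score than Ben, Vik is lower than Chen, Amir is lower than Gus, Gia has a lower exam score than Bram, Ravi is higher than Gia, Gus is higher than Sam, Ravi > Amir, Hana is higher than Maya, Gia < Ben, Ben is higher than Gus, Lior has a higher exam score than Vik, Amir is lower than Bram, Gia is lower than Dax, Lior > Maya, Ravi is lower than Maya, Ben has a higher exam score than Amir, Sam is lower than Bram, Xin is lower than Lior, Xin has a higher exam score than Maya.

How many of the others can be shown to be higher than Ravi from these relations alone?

The elements the relations force above Ravi are Maya, Paz, Hana, Xin, Lior — no chain reaches any other.
That is 5.

5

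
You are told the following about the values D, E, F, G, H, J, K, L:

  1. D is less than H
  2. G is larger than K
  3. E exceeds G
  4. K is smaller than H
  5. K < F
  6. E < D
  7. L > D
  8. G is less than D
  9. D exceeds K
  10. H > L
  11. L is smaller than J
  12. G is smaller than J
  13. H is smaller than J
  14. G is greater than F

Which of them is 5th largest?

The consecutive relations fix a unique order: K < F < G < E < D < L < H < J.
The 5th largest is E.

E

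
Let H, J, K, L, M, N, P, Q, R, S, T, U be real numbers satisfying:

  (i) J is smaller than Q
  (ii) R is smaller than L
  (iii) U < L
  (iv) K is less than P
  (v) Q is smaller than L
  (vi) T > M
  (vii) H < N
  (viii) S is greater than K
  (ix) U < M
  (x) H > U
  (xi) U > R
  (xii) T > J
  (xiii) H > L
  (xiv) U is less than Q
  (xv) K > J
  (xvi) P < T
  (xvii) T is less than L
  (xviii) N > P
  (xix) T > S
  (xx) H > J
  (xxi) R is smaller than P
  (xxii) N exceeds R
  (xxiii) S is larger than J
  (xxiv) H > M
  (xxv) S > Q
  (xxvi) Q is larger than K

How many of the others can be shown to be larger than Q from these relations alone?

From Q the given relations immediately reach S, L.
From those, T, H — 4 in total.
From those, N — 5 in total.
Nothing else is reachable above Q; 5 in all.

5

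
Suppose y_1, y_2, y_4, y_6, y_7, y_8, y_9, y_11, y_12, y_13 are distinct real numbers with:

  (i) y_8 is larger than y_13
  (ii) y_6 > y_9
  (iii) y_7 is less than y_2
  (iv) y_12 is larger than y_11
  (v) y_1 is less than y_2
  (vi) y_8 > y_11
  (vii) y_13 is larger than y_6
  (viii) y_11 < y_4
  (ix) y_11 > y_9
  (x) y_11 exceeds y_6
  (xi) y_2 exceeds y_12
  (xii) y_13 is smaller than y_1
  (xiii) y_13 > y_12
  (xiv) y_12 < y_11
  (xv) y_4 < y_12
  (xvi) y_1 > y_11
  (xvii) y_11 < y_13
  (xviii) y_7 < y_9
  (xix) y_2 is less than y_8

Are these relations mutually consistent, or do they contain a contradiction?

inconsistent

We have y_12 < y_11 stated directly, yet also y_11 < y_4 < y_12 by chaining the others — so y_11 < y_12. Contradiction.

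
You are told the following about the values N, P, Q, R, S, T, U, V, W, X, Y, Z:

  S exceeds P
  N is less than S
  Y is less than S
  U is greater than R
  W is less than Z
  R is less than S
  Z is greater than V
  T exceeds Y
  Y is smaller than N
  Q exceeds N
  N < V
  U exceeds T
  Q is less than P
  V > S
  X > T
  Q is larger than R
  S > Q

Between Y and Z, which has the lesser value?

Link the given pairs in sequence: Y < N; N < Q; Q < P; P < S; S < V; V < Z.
Together: Y < N < Q < P < S < V < Z.
So Y < Z; Y is the smaller of the two.

Y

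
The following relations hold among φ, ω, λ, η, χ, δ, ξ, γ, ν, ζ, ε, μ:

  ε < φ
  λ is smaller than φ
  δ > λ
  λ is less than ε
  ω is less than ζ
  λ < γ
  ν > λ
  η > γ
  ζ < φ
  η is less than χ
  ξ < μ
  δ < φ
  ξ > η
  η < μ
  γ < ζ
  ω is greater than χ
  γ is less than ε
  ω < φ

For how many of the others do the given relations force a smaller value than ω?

4

Directly below ω: χ.
One step further: η (2 so far).
One step further: γ (3 so far).
One step further: λ (4 so far).
No other element is forced below ω by the given relations, so the count is 4.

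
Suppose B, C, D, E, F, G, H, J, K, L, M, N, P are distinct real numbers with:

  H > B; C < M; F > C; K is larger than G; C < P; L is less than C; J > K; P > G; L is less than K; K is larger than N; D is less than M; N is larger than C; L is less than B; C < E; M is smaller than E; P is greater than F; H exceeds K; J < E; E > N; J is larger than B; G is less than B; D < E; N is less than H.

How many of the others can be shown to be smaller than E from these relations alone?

Directly below E: C, D, N, M, J.
One step further: L, B, K (8 so far).
One step further: G (9 so far).
No other element is forced below E by the given relations, so the count is 9.

9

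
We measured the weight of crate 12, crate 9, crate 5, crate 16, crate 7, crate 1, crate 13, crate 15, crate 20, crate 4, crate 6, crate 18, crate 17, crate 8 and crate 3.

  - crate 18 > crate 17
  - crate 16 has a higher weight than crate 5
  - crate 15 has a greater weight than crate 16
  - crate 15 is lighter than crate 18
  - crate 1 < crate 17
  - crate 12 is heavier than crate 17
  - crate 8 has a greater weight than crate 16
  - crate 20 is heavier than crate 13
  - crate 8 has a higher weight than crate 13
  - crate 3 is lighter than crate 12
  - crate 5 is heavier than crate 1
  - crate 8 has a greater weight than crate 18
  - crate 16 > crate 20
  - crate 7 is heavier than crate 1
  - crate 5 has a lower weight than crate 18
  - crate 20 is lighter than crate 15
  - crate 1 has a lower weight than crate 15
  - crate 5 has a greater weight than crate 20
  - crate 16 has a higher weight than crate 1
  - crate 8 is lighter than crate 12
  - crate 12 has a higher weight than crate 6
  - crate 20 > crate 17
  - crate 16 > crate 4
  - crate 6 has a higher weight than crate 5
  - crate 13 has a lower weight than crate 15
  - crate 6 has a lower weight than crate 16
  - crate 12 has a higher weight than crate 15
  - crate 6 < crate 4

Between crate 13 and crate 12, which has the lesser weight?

crate 13

The relevant relations are crate 13 < crate 20; crate 20 < crate 5; crate 5 < crate 6; crate 6 < crate 4; crate 4 < crate 16; crate 16 < crate 15; crate 15 < crate 18; crate 18 < crate 8; crate 8 < crate 12.
Together: crate 13 < crate 20 < crate 5 < crate 6 < crate 4 < crate 16 < crate 15 < crate 18 < crate 8 < crate 12.
So crate 13 < crate 12; crate 13 is the lighter of the two.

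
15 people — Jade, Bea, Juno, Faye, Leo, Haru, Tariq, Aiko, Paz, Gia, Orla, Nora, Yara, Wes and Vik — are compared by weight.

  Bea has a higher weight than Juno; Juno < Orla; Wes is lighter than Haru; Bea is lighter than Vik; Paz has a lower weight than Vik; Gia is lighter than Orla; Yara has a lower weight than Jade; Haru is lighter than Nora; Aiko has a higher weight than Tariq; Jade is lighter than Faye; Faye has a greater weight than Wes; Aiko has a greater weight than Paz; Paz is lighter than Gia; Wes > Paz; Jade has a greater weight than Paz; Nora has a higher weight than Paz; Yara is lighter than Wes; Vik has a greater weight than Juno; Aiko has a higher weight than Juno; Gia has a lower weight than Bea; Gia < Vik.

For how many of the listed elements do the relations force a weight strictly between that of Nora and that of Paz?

2

The relations place Paz below Nora. An element lies strictly between them when it is forced above Paz and also forced below Nora.
Above Paz: {Jade, Wes, Aiko, Gia, Bea, Faye, Haru, Orla, Vik}. Below Nora: {Yara, Wes, Haru}.
Intersection: {Wes, Haru} — 2.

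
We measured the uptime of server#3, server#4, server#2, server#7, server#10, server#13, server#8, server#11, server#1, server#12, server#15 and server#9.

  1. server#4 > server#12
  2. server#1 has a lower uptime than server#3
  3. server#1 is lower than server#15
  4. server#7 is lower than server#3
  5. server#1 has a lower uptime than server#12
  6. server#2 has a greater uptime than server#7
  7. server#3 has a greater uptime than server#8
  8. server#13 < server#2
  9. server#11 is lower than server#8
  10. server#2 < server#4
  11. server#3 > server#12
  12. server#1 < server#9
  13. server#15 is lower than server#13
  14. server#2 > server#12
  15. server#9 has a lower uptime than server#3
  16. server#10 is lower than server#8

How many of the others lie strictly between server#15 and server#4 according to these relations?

2

The relations place server#15 below server#4. An element lies strictly between them when it is forced above server#15 and also forced below server#4.
Above server#15: {server#13, server#2}. Below server#4: {server#1, server#12, server#7, server#13, server#2}.
Intersection: {server#13, server#2} — 2.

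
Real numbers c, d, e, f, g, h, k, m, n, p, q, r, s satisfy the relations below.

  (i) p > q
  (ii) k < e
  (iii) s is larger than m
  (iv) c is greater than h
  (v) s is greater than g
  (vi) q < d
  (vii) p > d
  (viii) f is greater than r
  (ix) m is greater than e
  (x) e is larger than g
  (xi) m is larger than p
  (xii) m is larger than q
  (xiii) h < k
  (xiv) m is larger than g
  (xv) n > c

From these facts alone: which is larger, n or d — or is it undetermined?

Following every chain through d: above d we get p, m, s; below d we get q.
n is not reached, and no chain runs the other way from n to d.
So the given relations leave the order of d and n undetermined.

undetermined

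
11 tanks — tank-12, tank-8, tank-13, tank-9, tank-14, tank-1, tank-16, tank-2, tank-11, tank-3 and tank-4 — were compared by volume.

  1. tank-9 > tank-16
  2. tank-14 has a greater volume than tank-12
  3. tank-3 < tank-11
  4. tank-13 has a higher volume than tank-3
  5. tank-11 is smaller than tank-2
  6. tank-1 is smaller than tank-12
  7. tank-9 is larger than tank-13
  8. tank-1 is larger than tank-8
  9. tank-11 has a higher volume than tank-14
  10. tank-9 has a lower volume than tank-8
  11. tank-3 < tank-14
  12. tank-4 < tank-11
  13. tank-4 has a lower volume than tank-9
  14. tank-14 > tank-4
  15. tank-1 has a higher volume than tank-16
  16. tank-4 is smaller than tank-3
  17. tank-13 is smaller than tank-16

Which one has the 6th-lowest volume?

Piecing the relations together gives one ordering: tank-4 < tank-3 < tank-13 < tank-16 < tank-9 < tank-8 < tank-1 < tank-12 < tank-14 < tank-11 < tank-2.
The 6th smallest is tank-8.

tank-8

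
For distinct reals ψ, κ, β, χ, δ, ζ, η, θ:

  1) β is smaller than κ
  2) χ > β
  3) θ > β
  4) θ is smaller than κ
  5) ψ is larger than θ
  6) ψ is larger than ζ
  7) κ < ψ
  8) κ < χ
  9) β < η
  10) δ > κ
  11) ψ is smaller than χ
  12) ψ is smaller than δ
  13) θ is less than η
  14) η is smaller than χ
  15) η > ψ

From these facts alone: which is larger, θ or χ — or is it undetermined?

θ < κ < ψ < η < χ, by transitivity through κ, ψ, η.
So χ is larger.

χ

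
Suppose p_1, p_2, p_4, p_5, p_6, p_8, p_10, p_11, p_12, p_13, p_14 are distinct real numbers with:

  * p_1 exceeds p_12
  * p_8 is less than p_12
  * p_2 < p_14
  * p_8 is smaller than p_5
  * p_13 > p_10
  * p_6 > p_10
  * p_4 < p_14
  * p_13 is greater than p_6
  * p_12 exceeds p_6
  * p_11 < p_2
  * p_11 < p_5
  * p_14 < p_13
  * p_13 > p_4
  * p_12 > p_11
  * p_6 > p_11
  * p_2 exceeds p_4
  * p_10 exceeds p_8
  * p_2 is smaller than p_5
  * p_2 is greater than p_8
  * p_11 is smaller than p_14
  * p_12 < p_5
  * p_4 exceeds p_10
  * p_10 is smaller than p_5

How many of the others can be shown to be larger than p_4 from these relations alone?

The elements the relations force above p_4 are p_2, p_14, p_13, p_5 — no chain reaches any other.
That is 4.

4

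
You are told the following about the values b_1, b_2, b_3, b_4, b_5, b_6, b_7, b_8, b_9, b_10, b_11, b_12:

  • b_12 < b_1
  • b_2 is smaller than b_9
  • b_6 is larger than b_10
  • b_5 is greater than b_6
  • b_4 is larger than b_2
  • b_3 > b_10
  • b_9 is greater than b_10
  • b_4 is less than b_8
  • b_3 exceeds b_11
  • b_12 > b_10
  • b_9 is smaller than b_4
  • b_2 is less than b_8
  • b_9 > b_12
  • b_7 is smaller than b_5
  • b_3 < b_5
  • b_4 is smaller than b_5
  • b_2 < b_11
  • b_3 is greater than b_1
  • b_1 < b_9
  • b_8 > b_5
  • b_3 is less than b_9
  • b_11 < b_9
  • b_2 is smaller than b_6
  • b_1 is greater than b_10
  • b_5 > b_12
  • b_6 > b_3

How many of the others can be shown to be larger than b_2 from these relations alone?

7

Directly above b_2: b_11, b_9, b_4, b_6, b_8.
One step further: b_3, b_5 (7 so far).
Nothing else is reachable above b_2; 7 in all.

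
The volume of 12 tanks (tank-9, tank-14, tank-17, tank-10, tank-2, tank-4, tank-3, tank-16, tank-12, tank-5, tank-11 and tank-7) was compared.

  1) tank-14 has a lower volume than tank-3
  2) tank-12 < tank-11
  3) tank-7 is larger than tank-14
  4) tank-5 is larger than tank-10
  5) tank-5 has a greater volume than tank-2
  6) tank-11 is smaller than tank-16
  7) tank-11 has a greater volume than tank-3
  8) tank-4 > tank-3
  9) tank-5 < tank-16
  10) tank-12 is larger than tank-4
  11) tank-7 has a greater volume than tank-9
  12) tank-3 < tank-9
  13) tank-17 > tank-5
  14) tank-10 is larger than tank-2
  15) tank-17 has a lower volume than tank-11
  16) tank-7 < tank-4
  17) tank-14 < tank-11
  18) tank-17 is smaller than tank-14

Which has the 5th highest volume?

tank-7

Chaining the given pairs: tank-2 < tank-10 < tank-5 < tank-17 < tank-14 < tank-3 < tank-9 < tank-7 < tank-4 < tank-12 < tank-11 < tank-16.
Counting 5 from the largest end gives tank-7.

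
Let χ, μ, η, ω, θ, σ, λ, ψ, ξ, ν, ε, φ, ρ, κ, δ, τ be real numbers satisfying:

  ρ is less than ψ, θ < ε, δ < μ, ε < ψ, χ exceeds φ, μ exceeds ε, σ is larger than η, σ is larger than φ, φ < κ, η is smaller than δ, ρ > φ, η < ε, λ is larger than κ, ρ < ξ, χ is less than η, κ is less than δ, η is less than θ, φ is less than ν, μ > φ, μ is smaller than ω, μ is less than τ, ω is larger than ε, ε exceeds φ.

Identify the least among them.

χ is not least since φ < χ; η is not least since χ < η; θ is not least since η < θ; σ is not least since η < σ; κ is not least since φ < κ; ε is not least since θ < ε; δ is not least since κ < δ; ρ is not least since φ < ρ; ξ is not least since ρ < ξ; μ is not least since δ < μ; ν is not least since φ < ν; ψ is not least since ε < ψ; ω is not least since ε < ω; λ is not least since κ < λ; τ is not least since μ < τ.
Only φ has nothing below it, so φ is the least.

φ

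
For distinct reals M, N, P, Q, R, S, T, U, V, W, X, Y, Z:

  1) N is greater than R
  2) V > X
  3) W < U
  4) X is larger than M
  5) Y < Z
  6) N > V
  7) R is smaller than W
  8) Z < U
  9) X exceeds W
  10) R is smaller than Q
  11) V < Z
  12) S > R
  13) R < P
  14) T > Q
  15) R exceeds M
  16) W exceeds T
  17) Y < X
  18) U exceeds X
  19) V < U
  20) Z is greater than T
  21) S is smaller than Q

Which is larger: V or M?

The relevant relations are M < R; R < S; S < Q; Q < T; T < W; W < X; X < V.
Chaining these gives M < R < S < Q < T < W < X < V.
So M < V; V is the larger of the two.

V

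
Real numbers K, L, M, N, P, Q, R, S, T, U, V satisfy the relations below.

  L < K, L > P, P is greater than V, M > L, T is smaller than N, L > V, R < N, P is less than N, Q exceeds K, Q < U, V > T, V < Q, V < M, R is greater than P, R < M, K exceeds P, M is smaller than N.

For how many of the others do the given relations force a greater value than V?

The elements the relations force above V are P, L, R, K, Q, M, U, N — no chain reaches any other.
That is 8.

8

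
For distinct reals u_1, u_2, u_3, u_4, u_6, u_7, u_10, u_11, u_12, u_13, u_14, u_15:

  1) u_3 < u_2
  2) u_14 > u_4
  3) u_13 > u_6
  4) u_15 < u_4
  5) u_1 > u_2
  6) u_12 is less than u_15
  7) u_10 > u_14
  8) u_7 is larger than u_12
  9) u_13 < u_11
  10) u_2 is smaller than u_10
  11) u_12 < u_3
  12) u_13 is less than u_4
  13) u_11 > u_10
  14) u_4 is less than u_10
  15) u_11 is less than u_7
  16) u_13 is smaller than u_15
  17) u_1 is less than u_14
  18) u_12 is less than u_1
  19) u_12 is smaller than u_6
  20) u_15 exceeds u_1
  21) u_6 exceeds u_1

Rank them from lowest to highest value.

u_12 < u_3 < u_2 < u_1 < u_6 < u_13 < u_15 < u_4 < u_14 < u_10 < u_11 < u_7

Each adjacent pair is fixed by a given relation: u_12 < u_3; u_3 < u_2; u_2 < u_1; u_1 < u_6; u_6 < u_13; u_13 < u_15; u_15 < u_4; u_4 < u_14; u_14 < u_10; u_10 < u_11; u_11 < u_7. Chaining them end to end gives the full order.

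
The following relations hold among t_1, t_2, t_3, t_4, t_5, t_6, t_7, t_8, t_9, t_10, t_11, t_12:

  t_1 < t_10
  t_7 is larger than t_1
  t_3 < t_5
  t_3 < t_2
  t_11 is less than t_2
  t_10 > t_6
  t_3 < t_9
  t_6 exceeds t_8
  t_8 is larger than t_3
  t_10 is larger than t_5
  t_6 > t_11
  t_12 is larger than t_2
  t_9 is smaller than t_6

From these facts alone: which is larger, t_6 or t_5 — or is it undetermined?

Following every chain through t_5: above t_5 we get t_10; below t_5 we get t_3.
t_6 is not reached, and no chain runs the other way from t_6 to t_5.
So the given relations leave the order of t_5 and t_6 undetermined.

undetermined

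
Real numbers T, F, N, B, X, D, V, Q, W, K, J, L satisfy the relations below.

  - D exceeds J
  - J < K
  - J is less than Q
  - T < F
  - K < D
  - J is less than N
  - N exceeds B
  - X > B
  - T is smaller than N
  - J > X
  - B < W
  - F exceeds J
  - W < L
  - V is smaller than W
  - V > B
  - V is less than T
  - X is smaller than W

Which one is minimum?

Chaining upward from B: directly above it, X, V, W, N; then J, T, L; then Q, F, K, D.
That covers every other element, and nothing is given below B, so B is the minimum.

B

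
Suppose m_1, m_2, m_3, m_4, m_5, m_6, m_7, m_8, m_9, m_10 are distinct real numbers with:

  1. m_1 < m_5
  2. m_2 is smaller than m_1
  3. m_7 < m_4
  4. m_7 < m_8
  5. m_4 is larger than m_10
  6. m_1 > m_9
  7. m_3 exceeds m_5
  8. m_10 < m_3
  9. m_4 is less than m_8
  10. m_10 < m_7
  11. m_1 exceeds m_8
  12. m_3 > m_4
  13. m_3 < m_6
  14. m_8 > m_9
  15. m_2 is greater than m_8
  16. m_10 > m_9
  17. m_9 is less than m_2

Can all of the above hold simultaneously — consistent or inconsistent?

Every relation is compatible with m_9 < m_10 < m_7 < m_4 < m_8 < m_2 < m_1 < m_5 < m_3 < m_6; the set is consistent.

consistent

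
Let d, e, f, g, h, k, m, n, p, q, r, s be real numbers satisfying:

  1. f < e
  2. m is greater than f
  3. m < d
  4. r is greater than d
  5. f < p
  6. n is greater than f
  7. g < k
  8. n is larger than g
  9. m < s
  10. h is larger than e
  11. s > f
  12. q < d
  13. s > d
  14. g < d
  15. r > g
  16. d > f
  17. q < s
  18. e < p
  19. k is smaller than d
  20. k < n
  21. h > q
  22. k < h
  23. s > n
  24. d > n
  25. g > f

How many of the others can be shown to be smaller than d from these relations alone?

Directly below d: f, g, m, k, q, n.
Nothing else is reachable below d; 6 in all.

6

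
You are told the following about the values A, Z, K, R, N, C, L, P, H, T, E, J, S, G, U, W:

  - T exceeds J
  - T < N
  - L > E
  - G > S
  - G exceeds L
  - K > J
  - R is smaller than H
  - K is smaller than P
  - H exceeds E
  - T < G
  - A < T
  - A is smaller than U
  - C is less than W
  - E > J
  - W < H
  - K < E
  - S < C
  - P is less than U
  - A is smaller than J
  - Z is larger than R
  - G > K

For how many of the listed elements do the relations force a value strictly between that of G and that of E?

The relations place E below G. An element lies strictly between them when it is forced above E and also forced below G.
Above E: {H, L}. Below G: {A, S, J, K, T, L}.
Intersection: {L} — 1.

1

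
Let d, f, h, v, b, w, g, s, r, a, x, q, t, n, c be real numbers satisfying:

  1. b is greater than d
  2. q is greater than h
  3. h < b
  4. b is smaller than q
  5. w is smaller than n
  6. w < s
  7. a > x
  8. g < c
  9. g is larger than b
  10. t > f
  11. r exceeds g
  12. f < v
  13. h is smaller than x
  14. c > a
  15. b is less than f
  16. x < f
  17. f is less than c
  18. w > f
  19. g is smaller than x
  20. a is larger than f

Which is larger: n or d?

n

Following the relations from d: d < b < g < x < f < w < n.
So d < n; n is the larger of the two.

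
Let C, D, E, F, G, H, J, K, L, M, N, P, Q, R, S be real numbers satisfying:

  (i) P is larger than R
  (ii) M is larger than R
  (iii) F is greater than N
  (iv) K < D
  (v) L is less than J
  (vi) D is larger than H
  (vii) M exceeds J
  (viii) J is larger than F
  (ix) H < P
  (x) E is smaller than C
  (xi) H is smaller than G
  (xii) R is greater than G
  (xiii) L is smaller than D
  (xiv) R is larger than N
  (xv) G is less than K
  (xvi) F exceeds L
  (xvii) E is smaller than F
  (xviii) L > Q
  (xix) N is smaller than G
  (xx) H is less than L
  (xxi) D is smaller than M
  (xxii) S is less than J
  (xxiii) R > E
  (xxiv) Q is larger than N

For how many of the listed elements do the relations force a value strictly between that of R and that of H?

Chaining upward from H reaches: G, L, F, K, D, J, M, P.
Chaining downward from R reaches: N, E, G.
Strictly between H and R are those in both lists: G — 1 element.

1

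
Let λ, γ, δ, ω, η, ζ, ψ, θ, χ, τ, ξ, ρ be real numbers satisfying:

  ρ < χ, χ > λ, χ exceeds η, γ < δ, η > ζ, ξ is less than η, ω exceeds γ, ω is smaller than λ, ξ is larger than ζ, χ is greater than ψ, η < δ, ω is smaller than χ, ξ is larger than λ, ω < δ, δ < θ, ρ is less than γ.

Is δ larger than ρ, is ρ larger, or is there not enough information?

ρ < γ and γ < ω give ρ < ω.
Then ω < λ extends the chain to λ.
Then λ < ξ extends the chain to ξ.
With ξ < η: ρ < γ < ω < λ < ξ < η.
With η < δ: ρ < γ < ω < λ < ξ < η < δ.
So δ is larger.

δ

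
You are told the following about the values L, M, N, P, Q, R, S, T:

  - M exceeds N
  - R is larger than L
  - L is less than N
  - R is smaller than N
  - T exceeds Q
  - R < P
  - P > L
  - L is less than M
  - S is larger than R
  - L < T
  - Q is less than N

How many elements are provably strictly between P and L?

The relations place L below P. An element lies strictly between them when it is forced above L and also forced below P.
Above L: {T, R, N, S, M}. Below P: {R}.
Intersection: {R} — 1.

1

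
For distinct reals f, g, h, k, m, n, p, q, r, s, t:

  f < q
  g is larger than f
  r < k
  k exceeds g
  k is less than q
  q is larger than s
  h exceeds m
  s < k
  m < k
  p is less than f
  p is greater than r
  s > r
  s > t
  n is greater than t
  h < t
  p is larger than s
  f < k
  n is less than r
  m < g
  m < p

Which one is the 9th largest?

t

Chaining the given pairs: m < h < t < n < r < s < p < f < g < k < q.
Counting 9 from the largest end gives t.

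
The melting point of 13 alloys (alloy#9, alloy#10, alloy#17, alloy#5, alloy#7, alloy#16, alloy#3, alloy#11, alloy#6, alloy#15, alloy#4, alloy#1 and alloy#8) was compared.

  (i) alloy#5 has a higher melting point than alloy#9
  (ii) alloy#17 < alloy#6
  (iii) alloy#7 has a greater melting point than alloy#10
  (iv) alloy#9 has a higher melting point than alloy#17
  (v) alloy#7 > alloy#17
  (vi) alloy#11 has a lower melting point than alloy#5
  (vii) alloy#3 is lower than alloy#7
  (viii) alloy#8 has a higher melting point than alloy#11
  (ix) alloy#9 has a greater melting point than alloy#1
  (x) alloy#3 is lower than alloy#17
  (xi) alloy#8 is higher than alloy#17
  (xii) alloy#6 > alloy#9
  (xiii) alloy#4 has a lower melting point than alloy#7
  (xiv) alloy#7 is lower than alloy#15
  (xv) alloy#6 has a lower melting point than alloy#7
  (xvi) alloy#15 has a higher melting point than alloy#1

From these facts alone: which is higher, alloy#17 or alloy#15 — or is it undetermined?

alloy#15

Link the given pairs in sequence: alloy#17 < alloy#9; alloy#9 < alloy#6; alloy#6 < alloy#7; alloy#7 < alloy#15.
Together: alloy#17 < alloy#9 < alloy#6 < alloy#7 < alloy#15.
So alloy#15 is higher.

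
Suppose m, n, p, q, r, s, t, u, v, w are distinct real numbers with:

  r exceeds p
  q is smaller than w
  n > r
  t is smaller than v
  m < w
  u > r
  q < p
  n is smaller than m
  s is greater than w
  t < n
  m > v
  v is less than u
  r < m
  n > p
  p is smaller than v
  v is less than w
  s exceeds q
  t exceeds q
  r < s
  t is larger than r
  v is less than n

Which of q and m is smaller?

q < p < r < t < v < n < m, by transitivity through p, r, t, v, n.
So q < m; q is the smaller of the two.

q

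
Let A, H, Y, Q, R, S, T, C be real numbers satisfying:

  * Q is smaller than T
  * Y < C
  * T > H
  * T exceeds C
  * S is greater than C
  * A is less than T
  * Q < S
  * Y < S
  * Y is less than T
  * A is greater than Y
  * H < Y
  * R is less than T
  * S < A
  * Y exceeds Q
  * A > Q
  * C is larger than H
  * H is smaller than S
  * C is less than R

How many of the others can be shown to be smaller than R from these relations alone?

From R the given relations immediately reach C.
From those, H, Y — 3 in total.
From those, Q — 4 in total.
Nothing else is reachable below R; 4 in all.

4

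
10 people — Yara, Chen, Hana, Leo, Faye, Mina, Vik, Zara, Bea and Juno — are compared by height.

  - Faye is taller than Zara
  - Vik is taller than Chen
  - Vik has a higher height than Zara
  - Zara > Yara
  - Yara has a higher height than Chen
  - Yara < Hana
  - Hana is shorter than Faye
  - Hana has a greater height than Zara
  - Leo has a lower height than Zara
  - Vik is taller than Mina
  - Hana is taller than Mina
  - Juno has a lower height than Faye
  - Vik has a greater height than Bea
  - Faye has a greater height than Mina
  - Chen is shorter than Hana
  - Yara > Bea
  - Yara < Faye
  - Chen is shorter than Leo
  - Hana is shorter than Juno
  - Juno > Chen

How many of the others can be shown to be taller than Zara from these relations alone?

4

From Zara the given relations immediately reach Hana, Vik, Faye.
From those, Juno — 4 in total.
No other element is forced above Zara by the given relations, so the count is 4.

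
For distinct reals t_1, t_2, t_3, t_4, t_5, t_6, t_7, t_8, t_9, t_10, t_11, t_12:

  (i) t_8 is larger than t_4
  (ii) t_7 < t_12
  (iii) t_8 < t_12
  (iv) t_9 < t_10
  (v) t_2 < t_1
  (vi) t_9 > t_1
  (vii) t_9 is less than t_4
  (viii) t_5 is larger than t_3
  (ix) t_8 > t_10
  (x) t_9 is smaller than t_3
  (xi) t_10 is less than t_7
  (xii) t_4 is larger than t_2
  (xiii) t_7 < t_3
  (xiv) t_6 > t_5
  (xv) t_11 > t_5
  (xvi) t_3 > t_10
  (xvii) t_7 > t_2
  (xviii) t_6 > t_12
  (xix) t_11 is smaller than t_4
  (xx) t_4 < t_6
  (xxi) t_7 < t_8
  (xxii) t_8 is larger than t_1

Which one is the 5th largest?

Piecing the relations together gives one ordering: t_2 < t_1 < t_9 < t_10 < t_7 < t_3 < t_5 < t_11 < t_4 < t_8 < t_12 < t_6.
Counting 5 from the largest end gives t_11.

t_11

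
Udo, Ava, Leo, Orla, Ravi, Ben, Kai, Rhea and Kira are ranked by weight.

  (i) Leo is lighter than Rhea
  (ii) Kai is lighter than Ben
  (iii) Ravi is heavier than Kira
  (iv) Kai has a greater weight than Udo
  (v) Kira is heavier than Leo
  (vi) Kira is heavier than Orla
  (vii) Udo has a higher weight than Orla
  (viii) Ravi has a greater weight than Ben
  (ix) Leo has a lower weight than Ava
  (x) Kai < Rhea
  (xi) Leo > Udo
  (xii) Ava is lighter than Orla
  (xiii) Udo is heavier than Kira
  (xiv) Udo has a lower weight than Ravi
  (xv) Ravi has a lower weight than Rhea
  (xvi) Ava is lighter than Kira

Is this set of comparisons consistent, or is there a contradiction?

We have Udo < Leo stated directly, yet also Leo < Ava < Orla < Kira < Udo by chaining the others — so Leo < Udo. Contradiction.

inconsistent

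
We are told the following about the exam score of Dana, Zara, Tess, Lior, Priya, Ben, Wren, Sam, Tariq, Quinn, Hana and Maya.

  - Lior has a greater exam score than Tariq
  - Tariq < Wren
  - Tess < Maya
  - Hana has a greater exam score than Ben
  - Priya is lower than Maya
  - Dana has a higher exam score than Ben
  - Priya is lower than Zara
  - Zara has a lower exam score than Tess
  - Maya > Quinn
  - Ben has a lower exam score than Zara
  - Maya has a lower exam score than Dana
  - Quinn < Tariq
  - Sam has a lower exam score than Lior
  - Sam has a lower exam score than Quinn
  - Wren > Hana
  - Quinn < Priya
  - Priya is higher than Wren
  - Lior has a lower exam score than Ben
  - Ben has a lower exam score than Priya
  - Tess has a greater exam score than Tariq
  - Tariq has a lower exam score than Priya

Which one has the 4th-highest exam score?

Zara

The consecutive relations fix a unique order: Sam < Quinn < Tariq < Lior < Ben < Hana < Wren < Priya < Zara < Tess < Maya < Dana.
The 4th largest is Zara.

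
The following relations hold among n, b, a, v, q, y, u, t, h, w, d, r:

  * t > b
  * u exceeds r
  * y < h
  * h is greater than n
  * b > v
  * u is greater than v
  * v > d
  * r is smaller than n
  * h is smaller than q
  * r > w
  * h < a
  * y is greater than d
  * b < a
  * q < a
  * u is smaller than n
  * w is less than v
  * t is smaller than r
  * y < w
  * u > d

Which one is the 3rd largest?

h

The consecutive relations fix a unique order: d < y < w < v < b < t < r < u < n < h < q < a.
The 3rd largest is h.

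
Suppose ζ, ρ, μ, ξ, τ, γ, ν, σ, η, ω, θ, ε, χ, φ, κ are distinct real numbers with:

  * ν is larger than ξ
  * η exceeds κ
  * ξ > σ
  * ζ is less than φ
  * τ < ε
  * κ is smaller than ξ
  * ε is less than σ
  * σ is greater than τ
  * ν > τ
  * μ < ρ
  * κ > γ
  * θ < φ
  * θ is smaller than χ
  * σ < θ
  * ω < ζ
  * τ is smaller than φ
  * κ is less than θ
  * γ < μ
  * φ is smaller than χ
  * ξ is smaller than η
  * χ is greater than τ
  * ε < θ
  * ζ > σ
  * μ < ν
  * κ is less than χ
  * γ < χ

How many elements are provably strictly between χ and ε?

4

The relations place ε below χ. An element lies strictly between them when it is forced above ε and also forced below χ.
Above ε: {σ, ξ, ζ, ν, θ, φ, η}. Below χ: {τ, γ, ω, σ, κ, ζ, θ, φ}.
Intersection: {σ, ζ, θ, φ} — 4.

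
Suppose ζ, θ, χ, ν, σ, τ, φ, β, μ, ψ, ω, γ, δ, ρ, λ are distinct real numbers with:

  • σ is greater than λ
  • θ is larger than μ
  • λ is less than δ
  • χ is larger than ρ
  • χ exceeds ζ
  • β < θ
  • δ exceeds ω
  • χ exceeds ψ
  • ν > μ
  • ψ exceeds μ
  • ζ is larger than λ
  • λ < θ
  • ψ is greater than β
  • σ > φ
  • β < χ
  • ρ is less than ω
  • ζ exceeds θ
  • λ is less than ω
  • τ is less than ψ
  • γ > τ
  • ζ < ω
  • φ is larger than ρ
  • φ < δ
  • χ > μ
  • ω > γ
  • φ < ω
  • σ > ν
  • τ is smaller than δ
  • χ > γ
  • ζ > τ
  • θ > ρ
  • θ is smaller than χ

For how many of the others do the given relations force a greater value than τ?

6

From τ the given relations immediately reach γ, ψ, ζ, δ.
From those, χ, ω — 6 in total.
Nothing else is reachable above τ; 6 in all.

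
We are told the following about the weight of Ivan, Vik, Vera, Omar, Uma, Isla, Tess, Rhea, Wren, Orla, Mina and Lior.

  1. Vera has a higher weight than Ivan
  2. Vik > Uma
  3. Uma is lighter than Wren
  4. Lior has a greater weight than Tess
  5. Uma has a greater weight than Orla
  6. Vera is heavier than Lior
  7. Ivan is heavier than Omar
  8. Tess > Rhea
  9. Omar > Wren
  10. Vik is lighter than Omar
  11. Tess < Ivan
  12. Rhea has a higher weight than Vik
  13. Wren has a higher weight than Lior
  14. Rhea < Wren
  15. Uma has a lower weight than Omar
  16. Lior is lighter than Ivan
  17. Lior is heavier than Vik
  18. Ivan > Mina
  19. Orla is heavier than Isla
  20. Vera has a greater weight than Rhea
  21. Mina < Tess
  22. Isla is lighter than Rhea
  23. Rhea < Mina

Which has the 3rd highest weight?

Chaining the given pairs: Isla < Orla < Uma < Vik < Rhea < Mina < Tess < Lior < Wren < Omar < Ivan < Vera.
Counting 3 from the largest end gives Omar.

Omar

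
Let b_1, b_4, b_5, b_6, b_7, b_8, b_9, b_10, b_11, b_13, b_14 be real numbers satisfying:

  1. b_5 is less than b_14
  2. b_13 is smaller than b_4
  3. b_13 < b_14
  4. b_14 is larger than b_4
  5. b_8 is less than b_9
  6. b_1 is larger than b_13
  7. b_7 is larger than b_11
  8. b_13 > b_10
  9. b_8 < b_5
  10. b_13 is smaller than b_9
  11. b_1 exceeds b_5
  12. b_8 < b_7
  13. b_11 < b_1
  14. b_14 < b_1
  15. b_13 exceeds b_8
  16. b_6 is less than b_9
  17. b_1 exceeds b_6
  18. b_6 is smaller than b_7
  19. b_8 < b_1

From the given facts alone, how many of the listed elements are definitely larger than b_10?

From b_10 the given relations immediately reach b_13.
From those, b_4, b_14, b_9, b_1 — 5 in total.
Nothing else is reachable above b_10; 5 in all.

5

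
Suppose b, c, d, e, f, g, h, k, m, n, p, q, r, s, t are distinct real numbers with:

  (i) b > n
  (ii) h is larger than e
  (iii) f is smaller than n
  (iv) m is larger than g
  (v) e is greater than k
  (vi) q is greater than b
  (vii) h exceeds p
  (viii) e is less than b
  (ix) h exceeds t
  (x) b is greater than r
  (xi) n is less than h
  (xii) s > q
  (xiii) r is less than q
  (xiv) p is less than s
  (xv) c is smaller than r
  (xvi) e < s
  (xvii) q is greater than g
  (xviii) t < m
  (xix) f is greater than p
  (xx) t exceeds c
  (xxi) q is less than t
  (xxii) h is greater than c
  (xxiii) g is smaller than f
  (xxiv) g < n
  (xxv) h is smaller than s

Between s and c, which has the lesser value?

Following the relations from c: c < r < b < q < t < h < s.
So c < s; c is the smaller of the two.

c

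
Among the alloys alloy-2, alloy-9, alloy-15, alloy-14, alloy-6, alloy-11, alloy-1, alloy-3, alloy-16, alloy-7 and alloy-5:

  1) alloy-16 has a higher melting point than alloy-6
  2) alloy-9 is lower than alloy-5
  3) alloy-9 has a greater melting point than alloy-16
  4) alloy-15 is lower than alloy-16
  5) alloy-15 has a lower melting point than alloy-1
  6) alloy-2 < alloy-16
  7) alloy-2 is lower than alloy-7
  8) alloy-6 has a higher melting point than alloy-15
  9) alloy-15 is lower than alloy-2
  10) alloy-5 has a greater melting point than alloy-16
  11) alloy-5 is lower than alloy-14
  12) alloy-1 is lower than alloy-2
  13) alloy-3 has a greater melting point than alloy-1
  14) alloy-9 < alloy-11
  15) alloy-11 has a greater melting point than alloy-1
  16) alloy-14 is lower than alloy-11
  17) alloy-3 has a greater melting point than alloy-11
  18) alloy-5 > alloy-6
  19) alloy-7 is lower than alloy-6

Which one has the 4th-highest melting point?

Piecing the relations together gives one ordering: alloy-15 < alloy-1 < alloy-2 < alloy-7 < alloy-6 < alloy-16 < alloy-9 < alloy-5 < alloy-14 < alloy-11 < alloy-3.
Counting 4 from the largest end gives alloy-5.

alloy-5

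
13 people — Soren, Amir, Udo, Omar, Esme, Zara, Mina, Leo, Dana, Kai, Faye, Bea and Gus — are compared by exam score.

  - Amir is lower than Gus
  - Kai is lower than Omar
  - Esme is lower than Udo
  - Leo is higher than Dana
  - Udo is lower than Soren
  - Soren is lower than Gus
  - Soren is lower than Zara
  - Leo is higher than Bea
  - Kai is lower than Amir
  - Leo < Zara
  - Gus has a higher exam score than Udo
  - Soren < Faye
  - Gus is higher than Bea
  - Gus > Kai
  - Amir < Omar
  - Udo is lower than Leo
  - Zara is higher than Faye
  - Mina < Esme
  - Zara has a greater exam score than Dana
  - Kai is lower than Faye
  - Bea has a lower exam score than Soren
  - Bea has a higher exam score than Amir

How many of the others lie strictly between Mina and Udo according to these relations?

The relations place Mina below Udo. An element lies strictly between them when it is forced above Mina and also forced below Udo.
Above Mina: {Esme, Soren, Leo, Gus, Faye, Zara}. Below Udo: {Esme}.
Intersection: {Esme} — 1.

1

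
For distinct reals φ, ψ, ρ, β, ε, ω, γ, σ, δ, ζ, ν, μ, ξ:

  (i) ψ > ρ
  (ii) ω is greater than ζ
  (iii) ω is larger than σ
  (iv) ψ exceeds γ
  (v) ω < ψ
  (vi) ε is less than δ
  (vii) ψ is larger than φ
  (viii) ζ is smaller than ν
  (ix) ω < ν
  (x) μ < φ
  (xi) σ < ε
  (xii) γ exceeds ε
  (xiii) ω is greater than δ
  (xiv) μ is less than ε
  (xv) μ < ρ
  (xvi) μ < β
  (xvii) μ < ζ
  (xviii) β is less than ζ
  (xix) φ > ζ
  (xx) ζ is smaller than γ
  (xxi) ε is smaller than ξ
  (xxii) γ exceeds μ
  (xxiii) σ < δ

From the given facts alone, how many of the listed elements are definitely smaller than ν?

Directly below ν: ζ, ω.
One step further: μ, σ, β, δ (6 so far).
One step further: ε (7 so far).
Nothing else is reachable below ν; 7 in all.

7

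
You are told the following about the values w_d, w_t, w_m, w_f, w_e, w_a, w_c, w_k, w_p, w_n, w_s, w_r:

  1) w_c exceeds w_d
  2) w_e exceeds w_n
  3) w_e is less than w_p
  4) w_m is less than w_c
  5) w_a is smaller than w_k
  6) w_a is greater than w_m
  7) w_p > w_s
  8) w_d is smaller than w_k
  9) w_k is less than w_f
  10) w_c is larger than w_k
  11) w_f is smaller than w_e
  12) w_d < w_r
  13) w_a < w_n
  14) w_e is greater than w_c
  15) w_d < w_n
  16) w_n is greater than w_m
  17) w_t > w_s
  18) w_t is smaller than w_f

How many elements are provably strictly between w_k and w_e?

2

The relations place w_k below w_e. An element lies strictly between them when it is forced above w_k and also forced below w_e.
Above w_k: {w_f, w_c, w_p}. Below w_e: {w_s, w_m, w_d, w_t, w_a, w_f, w_c, w_n}.
Intersection: {w_f, w_c} — 2.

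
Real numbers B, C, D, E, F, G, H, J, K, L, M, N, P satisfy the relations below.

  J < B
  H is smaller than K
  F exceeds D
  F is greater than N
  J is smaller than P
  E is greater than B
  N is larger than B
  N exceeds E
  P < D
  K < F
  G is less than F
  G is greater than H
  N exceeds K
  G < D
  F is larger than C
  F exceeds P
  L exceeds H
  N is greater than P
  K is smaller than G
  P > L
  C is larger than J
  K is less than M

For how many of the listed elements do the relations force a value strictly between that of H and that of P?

1

Chaining upward from H reaches: L, K, M, G, D, N, F.
Chaining downward from P reaches: J, L.
Strictly between H and P are those in both lists: L — 1 element.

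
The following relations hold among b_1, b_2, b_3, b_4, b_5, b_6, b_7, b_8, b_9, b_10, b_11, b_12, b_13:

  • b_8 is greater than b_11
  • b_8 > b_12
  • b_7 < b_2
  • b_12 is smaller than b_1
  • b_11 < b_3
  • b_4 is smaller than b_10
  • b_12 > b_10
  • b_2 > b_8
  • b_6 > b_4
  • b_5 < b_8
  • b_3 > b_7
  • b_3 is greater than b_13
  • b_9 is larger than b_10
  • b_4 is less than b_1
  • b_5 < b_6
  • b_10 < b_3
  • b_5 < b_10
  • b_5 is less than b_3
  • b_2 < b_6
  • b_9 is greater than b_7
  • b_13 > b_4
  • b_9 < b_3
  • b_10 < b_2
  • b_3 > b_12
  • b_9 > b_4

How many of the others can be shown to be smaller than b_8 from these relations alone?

The elements the relations force below b_8 are b_4, b_11, b_5, b_10, b_12 — no chain reaches any other.
That is 5.

5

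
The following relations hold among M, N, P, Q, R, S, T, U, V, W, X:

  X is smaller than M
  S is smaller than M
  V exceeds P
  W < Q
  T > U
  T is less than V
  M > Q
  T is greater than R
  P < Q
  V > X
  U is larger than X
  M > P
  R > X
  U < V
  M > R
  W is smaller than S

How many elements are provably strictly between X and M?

1

Chaining upward from X reaches: R, U, T, V.
Chaining downward from M reaches: R, W, P, Q, S.
Strictly between X and M are those in both lists: R — 1 element.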